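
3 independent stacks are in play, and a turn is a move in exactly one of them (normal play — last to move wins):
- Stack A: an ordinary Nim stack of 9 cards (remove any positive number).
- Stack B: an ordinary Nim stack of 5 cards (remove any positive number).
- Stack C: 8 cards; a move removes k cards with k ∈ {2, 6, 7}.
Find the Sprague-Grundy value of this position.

14

Stack A is a plain Nim stack of size 9, so its Grundy value is 9.
Stack B is a plain Nim stack of size 5, so its Grundy value is 5.
Grundy values for stack C (subtraction set {2, 6, 7}):
g(0) = mex{} = 0
g(1) = mex{} = 0
g(2) = mex{0} = 1
g(3) = mex{0} = 1
g(4) = mex{1} = 0
g(5) = mex{1} = 0
g(6) = mex{0} = 1
g(7) = mex{0} = 1
g(8) = mex{0,1} = 2
So g(8) = 2.
The value of a disjunctive sum is the nim-sum of the parts.
Combined value = 9 ⊕ 5 ⊕ 2 = 14.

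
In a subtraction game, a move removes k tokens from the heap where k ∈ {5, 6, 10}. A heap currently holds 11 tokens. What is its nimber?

2

Grundy values for subtraction set {5, 6, 10}:
g(0) = mex{} = 0
g(1) = mex{} = 0
g(2) = mex{} = 0
g(3) = mex{} = 0
g(4) = mex{} = 0
g(5) = mex{0} = 1
g(6) = mex{0} = 1
g(7) = mex{0} = 1
g(8) = mex{0} = 1
g(9) = mex{0} = 1
g(10) = mex{0,1} = 2
g(11) = mex{0,1} = 2
So g(11) = 2.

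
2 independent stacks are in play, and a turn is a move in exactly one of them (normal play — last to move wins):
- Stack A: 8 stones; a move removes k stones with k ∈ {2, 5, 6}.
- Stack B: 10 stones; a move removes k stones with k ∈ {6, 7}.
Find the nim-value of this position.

1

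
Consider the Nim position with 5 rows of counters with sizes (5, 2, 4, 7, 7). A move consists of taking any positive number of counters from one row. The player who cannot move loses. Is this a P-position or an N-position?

N-position

Nim-sum: 5 ⊕ 2 ⊕ 4 ⊕ 7 ⊕ 7 = 3.
The nim-sum is 3 ≠ 0, so this is an N-position: the player to move can win.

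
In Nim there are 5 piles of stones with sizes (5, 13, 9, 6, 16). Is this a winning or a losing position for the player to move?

Winning position

Bitwise XOR of the heap sizes:
  00101  (5)
  01101  (13)
  01001  (9)
  00110  (6)
  10000  (16)
  -----
  10111  (23)
The nim-sum is 23 ≠ 0, so this is an N-position: the player to move can win.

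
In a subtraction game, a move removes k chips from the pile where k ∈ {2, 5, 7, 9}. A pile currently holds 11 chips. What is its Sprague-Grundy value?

Grundy values for subtraction set {2, 5, 7, 9}:
g(0) = mex{} = 0
g(1) = mex{} = 0
g(2) = mex{0} = 1
g(3) = mex{0} = 1
g(4) = mex{1} = 0
g(5) = mex{0,1} = 2
g(6) = mex{0} = 1
g(7) = mex{0,1,2} = 3
g(8) = mex{0,1} = 2
g(9) = mex{0,1,3} = 2
g(10) = mex{0,1,2} = 3
g(11) = mex{0,1,2} = 3
So g(11) = 3.

3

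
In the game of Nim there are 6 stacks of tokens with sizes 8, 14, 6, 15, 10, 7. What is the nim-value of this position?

2

Compute the nim-sum pairwise:
8 ^ 14 = 6
6 ^ 6 = 0
0 ^ 15 = 15
15 ^ 10 = 5
5 ^ 7 = 2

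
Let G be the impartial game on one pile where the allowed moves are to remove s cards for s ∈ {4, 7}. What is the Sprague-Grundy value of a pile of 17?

1

Grundy values for subtraction set {4, 7}:
k:     0  1  2  3  4  5  6  7  8  9 10 11 12 13 14 15 16 17
g(k):  0  0  0  0  1  1  1  1  2  2  2  0  0  0  0  1  1  1
So g(17) = 1.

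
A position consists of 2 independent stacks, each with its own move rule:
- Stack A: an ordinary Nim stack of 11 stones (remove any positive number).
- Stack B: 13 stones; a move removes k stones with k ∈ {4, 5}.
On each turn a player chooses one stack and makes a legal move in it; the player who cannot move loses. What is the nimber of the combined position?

Stack A is a plain Nim stack of size 11, so its Grundy value is 11.
Grundy values for stack B (subtraction set {4, 5}):
k:     0  1  2  3  4  5  6  7  8  9 10 11 12 13
g(k):  0  0  0  0  1  1  1  1  2  0  0  0  0  1
So g(13) = 1.
The value of a disjunctive sum is the nim-sum of the parts.
Combined value = 11 ⊕ 1 = 10.

10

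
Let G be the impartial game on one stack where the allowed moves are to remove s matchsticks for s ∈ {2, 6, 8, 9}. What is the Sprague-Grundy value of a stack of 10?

Compute g(0), g(1), … for moves {2, 6, 8, 9}:
g(0) = mex{} = 0
g(1) = mex{} = 0
g(2) = mex{0} = 1
g(3) = mex{0} = 1
g(4) = mex{1} = 0
g(5) = mex{1} = 0
g(6) = mex{0} = 1
g(7) = mex{0} = 1
g(8) = mex{0,1} = 2
g(9) = mex{0,1} = 2
g(10) = mex{0,1,2} = 3
So g(10) = 3.

3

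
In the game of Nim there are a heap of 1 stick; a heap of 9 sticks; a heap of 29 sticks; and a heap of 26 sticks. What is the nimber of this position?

15

Compute the nim-sum pairwise:
1 ⊕ 9 = 8
8 ⊕ 29 = 21
21 ⊕ 26 = 15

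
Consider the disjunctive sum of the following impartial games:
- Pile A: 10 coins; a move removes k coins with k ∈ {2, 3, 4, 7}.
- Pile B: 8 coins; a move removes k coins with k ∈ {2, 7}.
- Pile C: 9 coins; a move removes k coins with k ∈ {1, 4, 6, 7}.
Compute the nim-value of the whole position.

For pile A, compute g(0), g(1), … with moves {2, 3, 4, 7}:
g(0) = mex{} = 0
g(1) = mex{} = 0
g(2) = mex{0} = 1
g(3) = mex{0} = 1
g(4) = mex{0,1} = 2
g(5) = mex{0,1} = 2
g(6) = mex{1,2} = 0
g(7) = mex{0,1,2} = 3
g(8) = mex{0,2} = 1
g(9) = mex{0,1,2,3} = 4
g(10) = mex{0,1,3} = 2
So g(10) = 2.
Grundy values for pile B (subtraction set {2, 7}):
g(0) = mex{} = 0
g(1) = mex{} = 0
g(2) = mex{0} = 1
g(3) = mex{0} = 1
g(4) = mex{1} = 0
g(5) = mex{1} = 0
g(6) = mex{0} = 1
g(7) = mex{0} = 1
g(8) = mex{0,1} = 2
So g(8) = 2.
Grundy values for pile C (subtraction set {1, 4, 6, 7}):
k:     0  1  2  3  4  5  6  7  8  9
g(k):  0  1  0  1  2  0  1  2  3  2
So g(9) = 2.
The value of a disjunctive sum is the nim-sum of the parts.
Combined value = 2 ⊕ 2 ⊕ 2 = 2.

2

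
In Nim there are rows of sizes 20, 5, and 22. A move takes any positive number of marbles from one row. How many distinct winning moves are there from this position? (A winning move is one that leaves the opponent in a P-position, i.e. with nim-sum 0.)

3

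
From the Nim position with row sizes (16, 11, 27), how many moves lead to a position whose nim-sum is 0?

Nim-sum: 16 ⊕ 11 ⊕ 27 = 0.
The nim-sum is already 0, so every move leaves a nonzero nim-sum — there are no winning moves.

0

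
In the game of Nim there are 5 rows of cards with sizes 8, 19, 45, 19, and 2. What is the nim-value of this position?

39

Compute the nim-sum pairwise:
8 ^ 19 = 27
27 ^ 45 = 54
54 ^ 19 = 37
37 ^ 2 = 39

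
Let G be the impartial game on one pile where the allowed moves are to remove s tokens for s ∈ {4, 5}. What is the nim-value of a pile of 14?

1

Build the Grundy sequence with g(k) = mex{g(k−s) : s ∈ {4, 5}, s ≤ k}:
k:     0  1  2  3  4  5  6  7  8  9 10 11 12 13 14
g(k):  0  0  0  0  1  1  1  1  2  0  0  0  0  1  1
So g(14) = 1.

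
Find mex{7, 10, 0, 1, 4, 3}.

2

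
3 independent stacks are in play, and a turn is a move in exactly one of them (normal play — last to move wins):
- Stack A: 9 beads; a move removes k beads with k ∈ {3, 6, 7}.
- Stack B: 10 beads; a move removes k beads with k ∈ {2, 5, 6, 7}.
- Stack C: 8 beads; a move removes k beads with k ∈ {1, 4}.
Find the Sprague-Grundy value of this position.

1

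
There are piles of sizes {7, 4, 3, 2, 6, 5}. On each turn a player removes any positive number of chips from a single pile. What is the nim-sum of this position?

Compute the nim-sum pairwise:
7 ^ 4 = 3
3 ^ 3 = 0
0 ^ 2 = 2
2 ^ 6 = 4
4 ^ 5 = 1

1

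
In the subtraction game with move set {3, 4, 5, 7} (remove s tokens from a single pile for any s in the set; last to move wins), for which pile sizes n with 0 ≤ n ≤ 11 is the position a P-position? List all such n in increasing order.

0, 1, 2, 10, 11

Compute g(0), g(1), … for moves {3, 4, 5, 7}:
k:     0  1  2  3  4  5  6  7  8  9 10 11
g(k):  0  0  0  1  1  1  2  2  2  3  0  0
The P-positions (g = 0) in 0..11 are 0, 1, 2, 10, 11.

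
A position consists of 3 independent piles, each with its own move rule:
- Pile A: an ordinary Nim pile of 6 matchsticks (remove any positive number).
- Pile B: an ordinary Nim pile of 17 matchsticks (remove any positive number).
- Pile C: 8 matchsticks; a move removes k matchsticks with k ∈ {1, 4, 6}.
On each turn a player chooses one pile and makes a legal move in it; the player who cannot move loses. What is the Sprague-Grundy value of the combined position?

Pile A is a plain Nim pile of size 6, so its Grundy value is 6.
Pile B is a plain Nim pile of size 17, so its Grundy value is 17.
For pile C, compute g(0), g(1), … with moves {1, 4, 6}:
g(0) = mex{} = 0
g(1) = mex{0} = 1
g(2) = mex{1} = 0
g(3) = mex{0} = 1
g(4) = mex{0,1} = 2
g(5) = mex{1,2} = 0
g(6) = mex{0} = 1
g(7) = mex{1} = 0
g(8) = mex{0,2} = 1
So g(8) = 1.
By the Sprague-Grundy theorem, the Grundy value of a sum of independent games is the XOR of the component values.
Combined value = 6 XOR 17 XOR 1 = 22.

22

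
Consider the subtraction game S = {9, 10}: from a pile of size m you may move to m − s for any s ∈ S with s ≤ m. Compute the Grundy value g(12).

Grundy values for subtraction set {9, 10}:
g(0) = mex{} = 0
g(1) = mex{} = 0
g(2) = mex{} = 0
g(3) = mex{} = 0
g(4) = mex{} = 0
g(5) = mex{} = 0
g(6) = mex{} = 0
g(7) = mex{} = 0
g(8) = mex{} = 0
g(9) = mex{0} = 1
g(10) = mex{0} = 1
g(11) = mex{0} = 1
g(12) = mex{0} = 1
So g(12) = 1.

1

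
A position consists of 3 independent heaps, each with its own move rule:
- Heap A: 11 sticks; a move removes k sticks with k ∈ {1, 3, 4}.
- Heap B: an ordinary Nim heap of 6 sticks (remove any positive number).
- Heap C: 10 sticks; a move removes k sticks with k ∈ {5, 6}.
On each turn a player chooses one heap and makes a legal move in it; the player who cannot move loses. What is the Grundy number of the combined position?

6

Grundy values for heap A (subtraction set {1, 3, 4}):
g(0) = mex{} = 0
g(1) = mex{0} = 1
g(2) = mex{1} = 0
g(3) = mex{0} = 1
g(4) = mex{0,1} = 2
g(5) = mex{0,1,2} = 3
g(6) = mex{0,1,3} = 2
g(7) = mex{1,2} = 0
g(8) = mex{0,2,3} = 1
g(9) = mex{1,2,3} = 0
g(10) = mex{0,2} = 1
g(11) = mex{0,1} = 2
So g(11) = 2.
Heap B is a plain Nim heap of size 6, so its Grundy value is 6.
For heap C, compute g(0), g(1), … with moves {5, 6}:
k:     0  1  2  3  4  5  6  7  8  9 10
g(k):  0  0  0  0  0  1  1  1  1  1  2
So g(10) = 2.
The value of a disjunctive sum is the nim-sum of the parts.
Combined value = 2 ⊕ 6 ⊕ 2 = 6.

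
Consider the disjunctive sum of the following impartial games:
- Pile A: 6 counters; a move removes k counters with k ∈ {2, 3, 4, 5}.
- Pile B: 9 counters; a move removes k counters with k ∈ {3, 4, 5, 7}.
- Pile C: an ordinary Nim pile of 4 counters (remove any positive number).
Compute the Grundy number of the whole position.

4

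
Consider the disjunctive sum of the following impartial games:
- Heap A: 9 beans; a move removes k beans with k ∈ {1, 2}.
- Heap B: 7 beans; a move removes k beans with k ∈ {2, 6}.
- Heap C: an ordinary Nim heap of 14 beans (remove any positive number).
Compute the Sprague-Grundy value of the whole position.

For heap A, compute g(0), g(1), … with moves {1, 2}:
k:     0  1  2  3  4  5  6  7  8  9
g(k):  0  1  2  0  1  2  0  1  2  0
So g(9) = 0.
For heap B, compute g(0), g(1), … with moves {2, 6}:
g(0) = mex{} = 0
g(1) = mex{} = 0
g(2) = mex{0} = 1
g(3) = mex{0} = 1
g(4) = mex{1} = 0
g(5) = mex{1} = 0
g(6) = mex{0} = 1
g(7) = mex{0} = 1
So g(7) = 1.
Heap C is a plain Nim heap of size 14, so its Grundy value is 14.
By the Sprague-Grundy theorem, the Grundy value of a sum of independent games is the XOR of the component values.
Combined value = 0 XOR 1 XOR 14 = 15.

15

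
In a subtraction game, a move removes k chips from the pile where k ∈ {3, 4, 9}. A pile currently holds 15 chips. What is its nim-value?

0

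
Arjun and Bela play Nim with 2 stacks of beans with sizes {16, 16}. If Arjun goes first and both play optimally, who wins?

Bela wins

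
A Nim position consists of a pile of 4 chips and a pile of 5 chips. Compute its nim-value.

1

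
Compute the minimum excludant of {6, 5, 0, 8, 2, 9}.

1

0 is in the set but 1 is not, so the mex is 1.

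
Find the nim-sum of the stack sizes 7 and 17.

22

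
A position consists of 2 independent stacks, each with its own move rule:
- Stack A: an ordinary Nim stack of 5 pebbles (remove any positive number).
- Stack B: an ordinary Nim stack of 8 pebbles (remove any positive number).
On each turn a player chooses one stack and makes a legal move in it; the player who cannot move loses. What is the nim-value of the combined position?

13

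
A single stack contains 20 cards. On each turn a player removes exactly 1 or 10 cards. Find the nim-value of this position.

Compute g(0), g(1), … for moves {1, 10}:
k:     0  1  2  3  4  5  6  7  8  9 10 11 12 13 14 15 16 17 18 19 20
g(k):  0  1  0  1  0  1  0  1  0  1  2  0  1  0  1  0  1  0  1  0  1
So g(20) = 1.

1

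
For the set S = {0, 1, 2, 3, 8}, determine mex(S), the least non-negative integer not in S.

4

The values 0, 1, 2, 3 are all present; 4 is the first non-negative integer missing from the set.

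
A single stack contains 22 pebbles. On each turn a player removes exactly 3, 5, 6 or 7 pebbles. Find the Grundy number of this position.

Grundy values for subtraction set {3, 5, 6, 7}:
k:     0  1  2  3  4  5  6  7  8  9 10 11 12 13 14 15 16 17 18 19 20 21 22
g(k):  0  0  0  1  1  1  2  2  2  3  0  0  0  1  1  1  2  2  2  3  0  0  0
So g(22) = 0.

0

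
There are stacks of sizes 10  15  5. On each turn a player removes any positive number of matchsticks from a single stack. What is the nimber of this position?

0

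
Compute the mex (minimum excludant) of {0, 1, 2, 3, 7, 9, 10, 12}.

4

The values 0, 1, 2, 3 are all present; 4 is the first non-negative integer missing from the set.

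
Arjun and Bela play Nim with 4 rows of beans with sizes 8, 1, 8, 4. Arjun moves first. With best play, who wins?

Write each in binary and XOR column by column:
  1000  (8)
  0001  (1)
  1000  (8)
  0100  (4)
  ----
  0101  (5)
The nim-sum is 5 ≠ 0, so this is an N-position: the player to move can win; Arjun has a winning move.

Arjun wins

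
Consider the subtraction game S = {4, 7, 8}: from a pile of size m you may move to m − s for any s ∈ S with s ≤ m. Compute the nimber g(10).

2

Compute g(0), g(1), … for moves {4, 7, 8}:
k:     0  1  2  3  4  5  6  7  8  9 10
g(k):  0  0  0  0  1  1  1  1  2  2  2
So g(10) = 2.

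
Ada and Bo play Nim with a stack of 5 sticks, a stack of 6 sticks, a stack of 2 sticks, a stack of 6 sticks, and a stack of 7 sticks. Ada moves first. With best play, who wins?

Bo wins

Write each in binary and XOR column by column:
  101  (5)
  110  (6)
  010  (2)
  110  (6)
  111  (7)
  ---
  000  (0)
The nim-sum is 0, so this is a P-position: the player to move is in a losing position under optimal play; Ada is about to move from it and so loses — Bo wins.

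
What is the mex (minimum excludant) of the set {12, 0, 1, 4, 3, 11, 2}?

5

The values 0, 1, 2, 3, 4 are all present; 5 is the first non-negative integer missing from the set.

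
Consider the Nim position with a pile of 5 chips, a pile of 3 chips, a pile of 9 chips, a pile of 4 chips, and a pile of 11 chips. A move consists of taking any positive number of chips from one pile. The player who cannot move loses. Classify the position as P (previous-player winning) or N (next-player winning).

P-position

Compute the nim-sum pairwise:
5 ^ 3 = 6
6 ^ 9 = 15
15 ^ 4 = 11
11 ^ 11 = 0
The nim-sum is 0, so this is a P-position: the player to move is in a losing position under optimal play.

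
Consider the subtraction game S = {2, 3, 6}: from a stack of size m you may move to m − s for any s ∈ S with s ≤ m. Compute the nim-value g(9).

0

Grundy values for subtraction set {2, 3, 6}:
k:     0  1  2  3  4  5  6  7  8  9
g(k):  0  0  1  1  2  0  3  1  2  0
So g(9) = 0.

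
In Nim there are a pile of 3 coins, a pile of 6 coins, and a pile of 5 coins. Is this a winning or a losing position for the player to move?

Losing position

Write each in binary and XOR column by column:
  011  (3)
  110  (6)
  101  (5)
  ---
  000  (0)
The nim-sum is 0, so this is a P-position: the player to move is in a losing position under optimal play.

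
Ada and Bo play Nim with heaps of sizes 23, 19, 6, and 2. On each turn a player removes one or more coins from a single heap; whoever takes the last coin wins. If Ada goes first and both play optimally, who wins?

Bo wins

Compute the nim-sum pairwise:
23 XOR 19 = 4
4 XOR 6 = 2
2 XOR 2 = 0
The nim-sum is 0, so this is a P-position: the player to move is in a losing position under optimal play; Ada is about to move from it and so loses — Bo wins.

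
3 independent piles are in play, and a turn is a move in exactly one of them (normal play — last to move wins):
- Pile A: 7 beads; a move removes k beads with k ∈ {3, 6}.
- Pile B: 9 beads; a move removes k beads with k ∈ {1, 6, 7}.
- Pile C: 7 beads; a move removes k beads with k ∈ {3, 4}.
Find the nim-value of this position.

1

Grundy values for pile A (subtraction set {3, 6}):
g(0) = mex{} = 0
g(1) = mex{} = 0
g(2) = mex{} = 0
g(3) = mex{0} = 1
g(4) = mex{0} = 1
g(5) = mex{0} = 1
g(6) = mex{0,1} = 2
g(7) = mex{0,1} = 2
So g(7) = 2.
For pile B, compute g(0), g(1), … with moves {1, 6, 7}:
g(0) = mex{} = 0
g(1) = mex{0} = 1
g(2) = mex{1} = 0
g(3) = mex{0} = 1
g(4) = mex{1} = 0
g(5) = mex{0} = 1
g(6) = mex{0,1} = 2
g(7) = mex{0,1,2} = 3
g(8) = mex{0,1,3} = 2
g(9) = mex{0,1,2} = 3
So g(9) = 3.
Grundy values for pile C (subtraction set {3, 4}):
g(0) = mex{} = 0
g(1) = mex{} = 0
g(2) = mex{} = 0
g(3) = mex{0} = 1
g(4) = mex{0} = 1
g(5) = mex{0} = 1
g(6) = mex{0,1} = 2
g(7) = mex{1} = 0
So g(7) = 0.
By the Sprague-Grundy theorem, the Grundy value of a sum of independent games is the XOR of the component values.
Combined value = 2 ⊕ 3 ⊕ 0 = 1.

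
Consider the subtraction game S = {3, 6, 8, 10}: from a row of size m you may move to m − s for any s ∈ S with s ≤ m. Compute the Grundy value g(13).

Build the Grundy sequence with g(k) = mex{g(k−s) : s ∈ {3, 6, 8, 10}, s ≤ k}:
k:     0  1  2  3  4  5  6  7  8  9 10 11 12 13
g(k):  0  0  0  1  1  1  2  2  2  3  3  3  4  0
So g(13) = 0.

0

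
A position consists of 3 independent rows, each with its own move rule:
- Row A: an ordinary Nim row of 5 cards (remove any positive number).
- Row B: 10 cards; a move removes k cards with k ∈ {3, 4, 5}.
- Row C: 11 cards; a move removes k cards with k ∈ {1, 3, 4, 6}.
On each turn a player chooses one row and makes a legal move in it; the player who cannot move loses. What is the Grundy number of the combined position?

Row A is a plain Nim row of size 5, so its Grundy value is 5.
Grundy values for row B (subtraction set {3, 4, 5}):
g(0) = mex{} = 0
g(1) = mex{} = 0
g(2) = mex{} = 0
g(3) = mex{0} = 1
g(4) = mex{0} = 1
g(5) = mex{0} = 1
g(6) = mex{0,1} = 2
g(7) = mex{0,1} = 2
g(8) = mex{1} = 0
g(9) = mex{1,2} = 0
g(10) = mex{1,2} = 0
So g(10) = 0.
Grundy values for row C (subtraction set {1, 3, 4, 6}):
g(0) = mex{} = 0
g(1) = mex{0} = 1
g(2) = mex{1} = 0
g(3) = mex{0} = 1
g(4) = mex{0,1} = 2
g(5) = mex{0,1,2} = 3
g(6) = mex{0,1,3} = 2
g(7) = mex{1,2} = 0
g(8) = mex{0,2,3} = 1
g(9) = mex{1,2,3} = 0
g(10) = mex{0,2} = 1
g(11) = mex{0,1,3} = 2
So g(11) = 2.
By the Sprague-Grundy theorem, the Grundy value of a sum of independent games is the XOR of the component values.
Combined value = 5 XOR 0 XOR 2 = 7.

7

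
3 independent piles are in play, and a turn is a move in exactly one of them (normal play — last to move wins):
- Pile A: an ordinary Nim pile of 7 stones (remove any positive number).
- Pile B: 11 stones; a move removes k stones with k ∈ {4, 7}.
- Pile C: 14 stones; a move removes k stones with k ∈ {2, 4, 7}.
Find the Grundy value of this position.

6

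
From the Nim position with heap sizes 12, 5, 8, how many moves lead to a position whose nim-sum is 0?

1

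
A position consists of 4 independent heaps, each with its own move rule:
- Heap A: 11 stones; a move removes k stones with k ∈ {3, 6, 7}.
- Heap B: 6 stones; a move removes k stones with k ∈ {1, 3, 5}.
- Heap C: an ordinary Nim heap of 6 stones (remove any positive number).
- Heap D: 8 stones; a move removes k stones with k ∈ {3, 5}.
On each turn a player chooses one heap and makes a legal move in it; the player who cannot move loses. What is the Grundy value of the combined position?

Grundy values for heap A (subtraction set {3, 6, 7}):
g(0) = mex{} = 0
g(1) = mex{} = 0
g(2) = mex{} = 0
g(3) = mex{0} = 1
g(4) = mex{0} = 1
g(5) = mex{0} = 1
g(6) = mex{0,1} = 2
g(7) = mex{0,1} = 2
g(8) = mex{0,1} = 2
g(9) = mex{0,1,2} = 3
g(10) = mex{1,2} = 0
g(11) = mex{1,2} = 0
So g(11) = 0.
Grundy values for heap B (subtraction set {1, 3, 5}):
g(0) = mex{} = 0
g(1) = mex{0} = 1
g(2) = mex{1} = 0
g(3) = mex{0} = 1
g(4) = mex{1} = 0
g(5) = mex{0} = 1
g(6) = mex{1} = 0
So g(6) = 0.
Heap C is a plain Nim heap of size 6, so its Grundy value is 6.
Build the Grundy sequence for heap D with g(k) = mex{g(k−s) : s ∈ {3, 5}, s ≤ k}:
k:     0  1  2  3  4  5  6  7  8
g(k):  0  0  0  1  1  1  2  2  0
So g(8) = 0.
The value of a disjunctive sum is the nim-sum of the parts.
Combined value = 0 XOR 0 XOR 6 XOR 0 = 6.

6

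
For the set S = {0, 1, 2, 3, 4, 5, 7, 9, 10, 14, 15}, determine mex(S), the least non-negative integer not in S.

The values 0, 1, 2, 3, 4, 5 are all present; 6 is the first non-negative integer missing from the set.

6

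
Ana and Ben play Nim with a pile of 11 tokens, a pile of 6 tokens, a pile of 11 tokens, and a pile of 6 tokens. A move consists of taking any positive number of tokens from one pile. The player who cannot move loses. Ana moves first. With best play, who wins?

Ben wins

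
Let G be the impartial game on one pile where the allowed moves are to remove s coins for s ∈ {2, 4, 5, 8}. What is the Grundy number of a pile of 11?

2

Grundy values for subtraction set {2, 4, 5, 8}:
k:     0  1  2  3  4  5  6  7  8  9 10 11
g(k):  0  0  1  1  2  2  3  0  4  1  0  2
So g(11) = 2.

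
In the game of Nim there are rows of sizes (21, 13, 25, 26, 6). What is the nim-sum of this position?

29

Write each in binary and XOR column by column:
  10101  (21)
  01101  (13)
  11001  (25)
  11010  (26)
  00110  (6)
  -----
  11101  (29)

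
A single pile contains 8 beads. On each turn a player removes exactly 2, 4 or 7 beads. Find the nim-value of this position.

1

Compute g(0), g(1), … for moves {2, 4, 7}:
k:     0  1  2  3  4  5  6  7  8
g(k):  0  0  1  1  2  2  0  3  1
So g(8) = 1.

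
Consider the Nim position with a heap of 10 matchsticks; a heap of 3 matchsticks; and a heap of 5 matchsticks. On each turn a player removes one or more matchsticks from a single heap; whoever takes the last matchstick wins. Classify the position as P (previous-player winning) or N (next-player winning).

Compute the nim-sum pairwise:
10 XOR 3 = 9
9 XOR 5 = 12
The nim-sum is 12 ≠ 0, so this is an N-position: the player to move can win.

N-position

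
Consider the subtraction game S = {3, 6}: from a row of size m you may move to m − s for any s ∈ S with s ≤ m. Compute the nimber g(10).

Build the Grundy sequence with g(k) = mex{g(k−s) : s ∈ {3, 6}, s ≤ k}:
k:     0  1  2  3  4  5  6  7  8  9 10
g(k):  0  0  0  1  1  1  2  2  2  0  0
So g(10) = 0.

0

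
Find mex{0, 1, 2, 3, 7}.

The values 0, 1, 2, 3 are all present; 4 is the first non-negative integer missing from the set.

4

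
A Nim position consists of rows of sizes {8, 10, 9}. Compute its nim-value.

11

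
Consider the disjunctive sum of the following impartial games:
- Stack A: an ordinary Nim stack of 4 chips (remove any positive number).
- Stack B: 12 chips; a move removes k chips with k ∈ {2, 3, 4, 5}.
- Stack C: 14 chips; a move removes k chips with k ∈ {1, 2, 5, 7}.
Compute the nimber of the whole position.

Stack A is a plain Nim stack of size 4, so its Grundy value is 4.
For stack B, compute g(0), g(1), … with moves {2, 3, 4, 5}:
k:     0  1  2  3  4  5  6  7  8  9 10 11 12
g(k):  0  0  1  1  2  2  3  0  0  1  1  2  2
So g(12) = 2.
Grundy values for stack C (subtraction set {1, 2, 5, 7}):
k:     0  1  2  3  4  5  6  7  8  9 10 11 12 13 14
g(k):  0  1  2  0  1  2  0  1  2  0  1  2  0  1  2
So g(14) = 2.
By the Sprague-Grundy theorem, the Grundy value of a sum of independent games is the XOR of the component values.
Combined value = 4 XOR 2 XOR 2 = 4.

4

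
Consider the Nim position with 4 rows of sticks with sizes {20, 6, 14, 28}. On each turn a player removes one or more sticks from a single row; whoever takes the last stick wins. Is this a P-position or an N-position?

P-position

Write each in binary and XOR column by column:
  10100  (20)
  00110  (6)
  01110  (14)
  11100  (28)
  -----
  00000  (0)
The nim-sum is 0, so this is a P-position: the player to move is in a losing position under optimal play.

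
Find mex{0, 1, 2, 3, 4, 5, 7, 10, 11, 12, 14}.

The values 0, 1, 2, 3, 4, 5 are all present; 6 is the first non-negative integer missing from the set.

6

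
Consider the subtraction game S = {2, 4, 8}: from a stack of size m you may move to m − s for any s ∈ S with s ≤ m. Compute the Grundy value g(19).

Build the Grundy sequence with g(k) = mex{g(k−s) : s ∈ {2, 4, 8}, s ≤ k}:
k:     0  1  2  3  4  5  6  7  8  9 10 11 12 13 14 15 16 17 18 19
g(k):  0  0  1  1  2  2  0  0  1  1  2  2  0  0  1  1  2  2  0  0
So g(19) = 0.

0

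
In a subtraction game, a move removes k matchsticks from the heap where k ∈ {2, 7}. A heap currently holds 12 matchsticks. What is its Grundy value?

1

Compute g(0), g(1), … for moves {2, 7}:
g(0) = mex{} = 0
g(1) = mex{} = 0
g(2) = mex{0} = 1
g(3) = mex{0} = 1
g(4) = mex{1} = 0
g(5) = mex{1} = 0
g(6) = mex{0} = 1
g(7) = mex{0} = 1
g(8) = mex{0,1} = 2
g(9) = mex{1} = 0
g(10) = mex{1,2} = 0
g(11) = mex{0} = 1
g(12) = mex{0} = 1
So g(12) = 1.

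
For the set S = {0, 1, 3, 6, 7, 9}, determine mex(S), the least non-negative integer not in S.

2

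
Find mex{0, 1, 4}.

The values 0, 1 are all present; 2 is the first non-negative integer missing from the set.

2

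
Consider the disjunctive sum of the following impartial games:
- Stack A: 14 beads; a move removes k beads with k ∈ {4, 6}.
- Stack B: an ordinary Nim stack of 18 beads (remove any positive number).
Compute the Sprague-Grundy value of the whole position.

19

Grundy values for stack A (subtraction set {4, 6}):
g(0) = mex{} = 0
g(1) = mex{} = 0
g(2) = mex{} = 0
g(3) = mex{} = 0
g(4) = mex{0} = 1
g(5) = mex{0} = 1
g(6) = mex{0} = 1
g(7) = mex{0} = 1
g(8) = mex{0,1} = 2
g(9) = mex{0,1} = 2
g(10) = mex{1} = 0
g(11) = mex{1} = 0
g(12) = mex{1,2} = 0
g(13) = mex{1,2} = 0
g(14) = mex{0,2} = 1
So g(14) = 1.
Stack B is a plain Nim stack of size 18, so its Grundy value is 18.
By the Sprague-Grundy theorem, the Grundy value of a sum of independent games is the XOR of the component values.
Combined value = 1 XOR 18 = 19.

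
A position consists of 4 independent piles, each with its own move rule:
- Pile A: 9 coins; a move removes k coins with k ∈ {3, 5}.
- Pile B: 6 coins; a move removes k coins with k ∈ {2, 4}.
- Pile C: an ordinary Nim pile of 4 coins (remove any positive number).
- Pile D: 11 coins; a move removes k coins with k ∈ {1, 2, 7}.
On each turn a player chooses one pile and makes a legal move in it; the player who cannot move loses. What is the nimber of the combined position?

6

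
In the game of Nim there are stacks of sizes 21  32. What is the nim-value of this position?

53

Nim-sum: 21 XOR 32 = 53.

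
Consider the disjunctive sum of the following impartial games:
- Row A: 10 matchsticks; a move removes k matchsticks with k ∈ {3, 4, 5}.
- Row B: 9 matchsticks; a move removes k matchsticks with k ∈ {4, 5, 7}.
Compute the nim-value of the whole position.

Grundy values for row A (subtraction set {3, 4, 5}):
g(0) = mex{} = 0
g(1) = mex{} = 0
g(2) = mex{} = 0
g(3) = mex{0} = 1
g(4) = mex{0} = 1
g(5) = mex{0} = 1
g(6) = mex{0,1} = 2
g(7) = mex{0,1} = 2
g(8) = mex{1} = 0
g(9) = mex{1,2} = 0
g(10) = mex{1,2} = 0
So g(10) = 0.
Grundy values for row B (subtraction set {4, 5, 7}):
g(0) = mex{} = 0
g(1) = mex{} = 0
g(2) = mex{} = 0
g(3) = mex{} = 0
g(4) = mex{0} = 1
g(5) = mex{0} = 1
g(6) = mex{0} = 1
g(7) = mex{0} = 1
g(8) = mex{0,1} = 2
g(9) = mex{0,1} = 2
So g(9) = 2.
The value of a disjunctive sum is the nim-sum of the parts.
Combined value = 0 XOR 2 = 2.

2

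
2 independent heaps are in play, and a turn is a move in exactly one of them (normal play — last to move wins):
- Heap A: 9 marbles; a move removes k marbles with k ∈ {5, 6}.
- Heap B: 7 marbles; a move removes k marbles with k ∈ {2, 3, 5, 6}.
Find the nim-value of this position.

For heap A, compute g(0), g(1), … with moves {5, 6}:
g(0) = mex{} = 0
g(1) = mex{} = 0
g(2) = mex{} = 0
g(3) = mex{} = 0
g(4) = mex{} = 0
g(5) = mex{0} = 1
g(6) = mex{0} = 1
g(7) = mex{0} = 1
g(8) = mex{0} = 1
g(9) = mex{0} = 1
So g(9) = 1.
Grundy values for heap B (subtraction set {2, 3, 5, 6}):
k:     0  1  2  3  4  5  6  7
g(k):  0  0  1  1  2  2  3  3
So g(7) = 3.
The value of a disjunctive sum is the nim-sum of the parts.
Combined value = 1 ⊕ 3 = 2.

2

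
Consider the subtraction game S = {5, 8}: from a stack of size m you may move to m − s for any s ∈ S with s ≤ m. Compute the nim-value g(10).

2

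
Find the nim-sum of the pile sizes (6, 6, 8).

In binary:
  0110  (6)
  0110  (6)
  1000  (8)
  ----
  1000  (8)

8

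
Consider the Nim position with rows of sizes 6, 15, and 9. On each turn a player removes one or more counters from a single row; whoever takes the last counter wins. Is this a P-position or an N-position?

P-position

Nim-sum: 6 XOR 15 XOR 9 = 0.
The nim-sum is 0, so this is a P-position: the player to move is in a losing position under optimal play.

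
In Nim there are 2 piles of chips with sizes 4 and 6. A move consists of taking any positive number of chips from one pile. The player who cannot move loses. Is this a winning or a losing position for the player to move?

Winning position

Bitwise XOR of the heap sizes:
  100  (4)
  110  (6)
  ---
  010  (2)
The nim-sum is 2 ≠ 0, so this is an N-position: the player to move can win.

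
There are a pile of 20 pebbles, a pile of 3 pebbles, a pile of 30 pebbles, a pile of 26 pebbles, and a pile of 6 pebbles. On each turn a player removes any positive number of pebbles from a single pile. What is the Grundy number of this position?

Nim-sum: 20 ^ 3 ^ 30 ^ 26 ^ 6 = 21.

21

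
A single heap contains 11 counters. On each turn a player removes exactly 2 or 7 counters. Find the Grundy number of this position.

1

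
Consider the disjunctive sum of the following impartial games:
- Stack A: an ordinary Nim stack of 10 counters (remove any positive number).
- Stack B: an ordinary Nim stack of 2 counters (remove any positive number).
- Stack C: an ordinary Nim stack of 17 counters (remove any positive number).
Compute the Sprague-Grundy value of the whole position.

Stack A is a plain Nim stack of size 10, so its Grundy value is 10.
Stack B is a plain Nim stack of size 2, so its Grundy value is 2.
Stack C is a plain Nim stack of size 17, so its Grundy value is 17.
The value of a disjunctive sum is the nim-sum of the parts.
Combined value = 10 XOR 2 XOR 17 = 25.

25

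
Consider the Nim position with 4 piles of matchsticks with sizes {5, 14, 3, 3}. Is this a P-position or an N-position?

N-position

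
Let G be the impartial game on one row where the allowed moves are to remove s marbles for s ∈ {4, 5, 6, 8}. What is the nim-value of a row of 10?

Grundy values for subtraction set {4, 5, 6, 8}:
g(0) = mex{} = 0
g(1) = mex{} = 0
g(2) = mex{} = 0
g(3) = mex{} = 0
g(4) = mex{0} = 1
g(5) = mex{0} = 1
g(6) = mex{0} = 1
g(7) = mex{0} = 1
g(8) = mex{0,1} = 2
g(9) = mex{0,1} = 2
g(10) = mex{0,1} = 2
So g(10) = 2.

2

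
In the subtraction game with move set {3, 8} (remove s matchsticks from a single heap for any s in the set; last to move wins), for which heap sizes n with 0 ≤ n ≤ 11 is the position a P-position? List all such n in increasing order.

0, 1, 2, 6, 7, 11

Build the Grundy sequence with g(k) = mex{g(k−s) : s ∈ {3, 8}, s ≤ k}:
g(0) = mex{} = 0
g(1) = mex{} = 0
g(2) = mex{} = 0
g(3) = mex{0} = 1
g(4) = mex{0} = 1
g(5) = mex{0} = 1
g(6) = mex{1} = 0
g(7) = mex{1} = 0
g(8) = mex{0,1} = 2
g(9) = mex{0} = 1
g(10) = mex{0} = 1
g(11) = mex{1,2} = 0
The P-positions (g = 0) in 0..11 are 0, 1, 2, 6, 7, 11.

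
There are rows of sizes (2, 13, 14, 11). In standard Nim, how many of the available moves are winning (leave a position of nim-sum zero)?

Compute the nim-sum pairwise:
2 XOR 13 = 15
15 XOR 14 = 1
1 XOR 11 = 10
The overall nim-sum is X = 10. A row of size p has a winning move iff p XOR X < p (reduce it to p XOR X).
  2: 2 XOR 10 = 8 ≥ 2 — no move.
  13: 13 XOR 10 = 7 < 13 — winning move (to 7).
  14: 14 XOR 10 = 4 < 14 — winning move (to 4).
  11: 11 XOR 10 = 1 < 11 — winning move (to 1).
That gives 3 winning moves.

3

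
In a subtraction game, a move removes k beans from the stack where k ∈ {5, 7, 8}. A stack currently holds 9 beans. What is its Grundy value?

1

Grundy values for subtraction set {5, 7, 8}:
g(0) = mex{} = 0
g(1) = mex{} = 0
g(2) = mex{} = 0
g(3) = mex{} = 0
g(4) = mex{} = 0
g(5) = mex{0} = 1
g(6) = mex{0} = 1
g(7) = mex{0} = 1
g(8) = mex{0} = 1
g(9) = mex{0} = 1
So g(9) = 1.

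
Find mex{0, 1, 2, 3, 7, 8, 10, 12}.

4

The values 0, 1, 2, 3 are all present; 4 is the first non-negative integer missing from the set.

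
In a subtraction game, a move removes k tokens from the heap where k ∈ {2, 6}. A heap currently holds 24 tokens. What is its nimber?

0

Compute g(0), g(1), … for moves {2, 6}:
k:     0  1  2  3  4  5  6  7  8  9 10 11 12 13 14 15 16 17 18 19 20 21 22 23 24
g(k):  0  0  1  1  0  0  1  1  0  0  1  1  0  0  1  1  0  0  1  1  0  0  1  1  0
So g(24) = 0.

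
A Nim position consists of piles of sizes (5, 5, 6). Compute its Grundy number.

6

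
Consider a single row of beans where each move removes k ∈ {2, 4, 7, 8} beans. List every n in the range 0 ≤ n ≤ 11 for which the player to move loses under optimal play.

0, 1, 6, 11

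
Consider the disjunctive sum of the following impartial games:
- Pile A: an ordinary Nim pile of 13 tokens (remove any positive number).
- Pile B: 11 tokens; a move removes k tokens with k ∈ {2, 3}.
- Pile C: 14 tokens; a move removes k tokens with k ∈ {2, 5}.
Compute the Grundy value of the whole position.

Pile A is a plain Nim pile of size 13, so its Grundy value is 13.
Build the Grundy sequence for pile B with g(k) = mex{g(k−s) : s ∈ {2, 3}, s ≤ k}:
g(0) = mex{} = 0
g(1) = mex{} = 0
g(2) = mex{0} = 1
g(3) = mex{0} = 1
g(4) = mex{0,1} = 2
g(5) = mex{1} = 0
g(6) = mex{1,2} = 0
g(7) = mex{0,2} = 1
g(8) = mex{0} = 1
g(9) = mex{0,1} = 2
g(10) = mex{1} = 0
g(11) = mex{1,2} = 0
So g(11) = 0.
Build the Grundy sequence for pile C with g(k) = mex{g(k−s) : s ∈ {2, 5}, s ≤ k}:
g(0) = mex{} = 0
g(1) = mex{} = 0
g(2) = mex{0} = 1
g(3) = mex{0} = 1
g(4) = mex{1} = 0
g(5) = mex{0,1} = 2
g(6) = mex{0} = 1
g(7) = mex{1,2} = 0
g(8) = mex{1} = 0
g(9) = mex{0} = 1
g(10) = mex{0,2} = 1
g(11) = mex{1} = 0
g(12) = mex{0,1} = 2
g(13) = mex{0} = 1
g(14) = mex{1,2} = 0
So g(14) = 0.
The value of a disjunctive sum is the nim-sum of the parts.
Combined value = 13 XOR 0 XOR 0 = 13.

13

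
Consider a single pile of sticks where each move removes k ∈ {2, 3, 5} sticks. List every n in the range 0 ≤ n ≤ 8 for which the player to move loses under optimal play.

Grundy values for subtraction set {2, 3, 5}:
k:     0  1  2  3  4  5  6  7  8
g(k):  0  0  1  1  2  2  3  0  0
The P-positions (g = 0) in 0..8 are 0, 1, 7, 8.

0, 1, 7, 8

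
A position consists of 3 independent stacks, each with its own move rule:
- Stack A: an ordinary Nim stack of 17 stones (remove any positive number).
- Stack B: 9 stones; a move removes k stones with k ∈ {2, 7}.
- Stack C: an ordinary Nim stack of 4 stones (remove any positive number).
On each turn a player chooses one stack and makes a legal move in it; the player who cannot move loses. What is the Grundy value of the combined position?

21

Stack A is a plain Nim stack of size 17, so its Grundy value is 17.
Grundy values for stack B (subtraction set {2, 7}):
g(0) = mex{} = 0
g(1) = mex{} = 0
g(2) = mex{0} = 1
g(3) = mex{0} = 1
g(4) = mex{1} = 0
g(5) = mex{1} = 0
g(6) = mex{0} = 1
g(7) = mex{0} = 1
g(8) = mex{0,1} = 2
g(9) = mex{1} = 0
So g(9) = 0.
Stack C is a plain Nim stack of size 4, so its Grundy value is 4.
By the Sprague-Grundy theorem, the Grundy value of a sum of independent games is the XOR of the component values.
Combined value = 17 XOR 0 XOR 4 = 21.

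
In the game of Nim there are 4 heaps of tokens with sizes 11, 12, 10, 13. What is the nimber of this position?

Compute the nim-sum pairwise:
11 XOR 12 = 7
7 XOR 10 = 13
13 XOR 13 = 0

0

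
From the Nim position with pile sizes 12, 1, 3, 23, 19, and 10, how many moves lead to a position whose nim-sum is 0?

0

Bitwise XOR of the heap sizes:
  01100  (12)
  00001  (1)
  00011  (3)
  10111  (23)
  10011  (19)
  01010  (10)
  -----
  00000  (0)
The nim-sum is already 0, so every move leaves a nonzero nim-sum — there are no winning moves.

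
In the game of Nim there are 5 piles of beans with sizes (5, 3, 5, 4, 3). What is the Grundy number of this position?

Nim-sum: 5 XOR 3 XOR 5 XOR 4 XOR 3 = 4.

4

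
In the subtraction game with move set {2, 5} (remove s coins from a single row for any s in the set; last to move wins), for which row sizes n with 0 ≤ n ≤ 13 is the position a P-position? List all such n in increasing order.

0, 1, 4, 7, 8, 11

Build the Grundy sequence with g(k) = mex{g(k−s) : s ∈ {2, 5}, s ≤ k}:
g(0) = mex{} = 0
g(1) = mex{} = 0
g(2) = mex{0} = 1
g(3) = mex{0} = 1
g(4) = mex{1} = 0
g(5) = mex{0,1} = 2
g(6) = mex{0} = 1
g(7) = mex{1,2} = 0
g(8) = mex{1} = 0
g(9) = mex{0} = 1
g(10) = mex{0,2} = 1
g(11) = mex{1} = 0
g(12) = mex{0,1} = 2
g(13) = mex{0} = 1
The P-positions (g = 0) in 0..13 are 0, 1, 4, 7, 8, 11.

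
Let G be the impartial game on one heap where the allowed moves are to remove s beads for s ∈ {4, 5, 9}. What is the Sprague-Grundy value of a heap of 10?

2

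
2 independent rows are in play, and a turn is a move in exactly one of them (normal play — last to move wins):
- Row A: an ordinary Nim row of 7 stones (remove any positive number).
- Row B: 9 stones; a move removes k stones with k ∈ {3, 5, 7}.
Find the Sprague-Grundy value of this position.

Row A is a plain Nim row of size 7, so its Grundy value is 7.
Grundy values for row B (subtraction set {3, 5, 7}):
g(0) = mex{} = 0
g(1) = mex{} = 0
g(2) = mex{} = 0
g(3) = mex{0} = 1
g(4) = mex{0} = 1
g(5) = mex{0} = 1
g(6) = mex{0,1} = 2
g(7) = mex{0,1} = 2
g(8) = mex{0,1} = 2
g(9) = mex{0,1,2} = 3
So g(9) = 3.
The value of a disjunctive sum is the nim-sum of the parts.
Combined value = 7 ⊕ 3 = 4.

4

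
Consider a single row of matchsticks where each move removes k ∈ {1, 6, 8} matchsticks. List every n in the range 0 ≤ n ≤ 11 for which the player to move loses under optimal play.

Compute g(0), g(1), … for moves {1, 6, 8}:
g(0) = mex{} = 0
g(1) = mex{0} = 1
g(2) = mex{1} = 0
g(3) = mex{0} = 1
g(4) = mex{1} = 0
g(5) = mex{0} = 1
g(6) = mex{0,1} = 2
g(7) = mex{1,2} = 0
g(8) = mex{0} = 1
g(9) = mex{1} = 0
g(10) = mex{0} = 1
g(11) = mex{1} = 0
The P-positions (g = 0) in 0..11 are 0, 2, 4, 7, 9, 11.

0, 2, 4, 7, 9, 11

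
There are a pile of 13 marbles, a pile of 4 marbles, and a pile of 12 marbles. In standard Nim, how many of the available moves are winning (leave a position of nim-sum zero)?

3

In binary:
  1101  (13)
  0100  (4)
  1100  (12)
  ----
  0101  (5)
The overall nim-sum is X = 5. A pile of size p has a winning move iff p XOR X < p (reduce it to p XOR X).
  13: 13 XOR 5 = 8 < 13 — winning move (to 8).
  4: 4 XOR 5 = 1 < 4 — winning move (to 1).
  12: 12 XOR 5 = 9 < 12 — winning move (to 9).
That gives 3 winning moves.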